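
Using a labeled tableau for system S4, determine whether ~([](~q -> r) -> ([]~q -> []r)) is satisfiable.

1. ~([](~q -> r) -> ([]~q -> []r)), 0
2. [](~q -> r), 0
3. ~([]~q -> []r), 0
4. []~q, 0
5. ~[]r, 0
6. ~q -> r, 0
7. ~q, 0
8. r, 0
9. ~r, 1
10. ~q -> r, 1
11. ~q, 1
12. r, 1
Accessibility: 0R0, 0R1, 1R1
Branch closes: r and ~r both at 1.
Every branch closes; the branch above is one of them.

Unsatisfiable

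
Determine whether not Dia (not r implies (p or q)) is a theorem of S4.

Invalid (countermodel exists)

Tableau for the negation Dia (not r implies (p or q)):
1. Dia (not r implies (p or q)), w0
2. not r implies (p or q), w1
3. p or q, w1
4. q, w1
Accessibility: w0Rw0, w0Rw1, w1Rw1
The negation has an open branch (countermodel exists).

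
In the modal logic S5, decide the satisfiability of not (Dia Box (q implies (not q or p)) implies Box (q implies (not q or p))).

No, unsatisfiable

1. not (Dia Box (q implies (not q or p)) implies Box (q implies (not q or p))), w0
2. Dia Box (q implies (not q or p)), w0   [neg-implies-rule on 1]
3. not Box (q implies (not q or p)), w0   [neg-implies-rule on 1]
4. Box (q implies (not q or p)), w1   [Dia-rule on 2: fresh world w1, w0Rw1]
5. q implies (not q or p), w0   [Box-rule on 4 via w1Rw0]
6. q implies (not q or p), w1   [Box-rule on 4 via w1Rw1]
7. not q or p, w0   [implies-rule on 5 (branches; this branch)]
8. not q or p, w1   [implies-rule on 6 (branches; this branch)]
9. p, w0   [or-rule on 7 (branches; this branch)]
10. p, w1   [or-rule on 8 (branches; this branch)]
11. not (q implies (not q or p)), w2   [neg-Box-rule on 3: fresh world w2, w0Rw2]
12. q, w2   [neg-implies-rule on 11]
13. not (not q or p), w2   [neg-implies-rule on 11]
14. not p, w2   [neg-or-rule on 13]
15. q implies (not q or p), w2   [Box-rule on 4 via w1Rw2]
16. not q or p, w2   [implies-rule on 15 (branches; this branch)]
17. p, w2   [or-rule on 16 (branches; this branch)]
Accessibility: w0Rw0, w0Rw1, w0Rw2, w1Rw0, w1Rw1, w1Rw2, w2Rw0, w2Rw1, w2Rw2
Branch closes: p and not p both at w2.
(One branch shown.) All branches close.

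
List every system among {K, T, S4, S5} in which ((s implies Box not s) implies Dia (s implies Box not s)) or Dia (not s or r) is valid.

K-tableau for the negation not (((s implies Box not s) implies Dia (s implies Box not s)) or Dia (not s or r)):
1. not (((s implies Box not s) implies Dia (s implies Box not s)) or Dia (not s or r)), u
2. not ((s implies Box not s) implies Dia (s implies Box not s)), u   [neg-or-rule on 1]
3. not Dia (not s or r), u   [neg-or-rule on 1]
4. s implies Box not s, u   [neg-implies-rule on 2]
5. not Dia (s implies Box not s), u   [neg-implies-rule on 2]
6. Box not s, u   [implies-rule on 4 (branches; this branch)]
Complete open branch: countermodel on a K-frame, so not valid in K.
T-tableau for the negation not (((s implies Box not s) implies Dia (s implies Box not s)) or Dia (not s or r)):
1. not (((s implies Box not s) implies Dia (s implies Box not s)) or Dia (not s or r)), u
2. not ((s implies Box not s) implies Dia (s implies Box not s)), u   [neg-or-rule on 1]
3. not Dia (not s or r), u   [neg-or-rule on 1]
4. s implies Box not s, u   [neg-implies-rule on 2]
5. not Dia (s implies Box not s), u   [neg-implies-rule on 2]
6. not (not s or r), u   [neg-Dia-rule on 3 via uRu]
7. s, u   [neg-or-rule on 6]
8. not r, u   [neg-or-rule on 6]
9. not (s implies Box not s), u   [neg-Dia-rule on 5 via uRu]
10. not Box not s, u   [neg-implies-rule on 9]
11. Box not s, u   [implies-rule on 4 (branches; this branch)]
12. not s, u   [Box-rule on 11 via uRu]
Accessibility: uRu
Branch closes: s and not s both at u.
Every branch closes (one shown): valid in T, hence also in S4, S5 (every theorem of T is a theorem of S4 and S5).

T, S4, S5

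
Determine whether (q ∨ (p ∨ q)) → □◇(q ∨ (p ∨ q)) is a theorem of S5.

Yes, valid

Tableau for the negation ¬((q ∨ (p ∨ q)) → □◇(q ∨ (p ∨ q))):
1. ¬((q ∨ (p ∨ q)) → □◇(q ∨ (p ∨ q))), w0
2. q ∨ (p ∨ q), w0
3. ¬□◇(q ∨ (p ∨ q)), w0
4. p ∨ q, w0
5. p, w0
6. ¬◇(q ∨ (p ∨ q)), w1
7. ¬(q ∨ (p ∨ q)), w0
8. ¬q, w0
9. ¬(p ∨ q), w0
10. ¬p, w0
Accessibility: w0Rw0, w0Rw1, w1Rw0, w1Rw1
Branch closes: p and ¬p both at w0.
Every branch of the negation's tableau closes; the branch above is one of them.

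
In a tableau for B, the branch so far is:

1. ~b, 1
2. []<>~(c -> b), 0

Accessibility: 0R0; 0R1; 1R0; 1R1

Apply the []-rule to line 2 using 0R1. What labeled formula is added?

<>~(c -> b), 1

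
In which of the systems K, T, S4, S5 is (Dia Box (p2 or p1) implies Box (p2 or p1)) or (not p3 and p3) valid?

S5

S4-tableau for the negation not ((Dia Box (p2 or p1) implies Box (p2 or p1)) or (not p3 and p3)):
1. not ((Dia Box (p2 or p1) implies Box (p2 or p1)) or (not p3 and p3)), 0
2. not (Dia Box (p2 or p1) implies Box (p2 or p1)), 0
3. not (not p3 and p3), 0
4. Dia Box (p2 or p1), 0
5. not Box (p2 or p1), 0
6. not p3, 0
7. Box (p2 or p1), 1
8. p2 or p1, 1
9. p1, 1
10. not (p2 or p1), 2
11. not p2, 2
12. not p1, 2
Accessibility: 0R0, 0R1, 0R2, 1R1, 2R2
Complete open branch: countermodel on an S4-frame, so not valid in S4, nor in K, T (the same frame is also a K-frame and a T-frame).
S5-tableau for the negation not ((Dia Box (p2 or p1) implies Box (p2 or p1)) or (not p3 and p3)):
1. not ((Dia Box (p2 or p1) implies Box (p2 or p1)) or (not p3 and p3)), 0
2. not (Dia Box (p2 or p1) implies Box (p2 or p1)), 0
3. not (not p3 and p3), 0
4. Dia Box (p2 or p1), 0
5. not Box (p2 or p1), 0
6. not p3, 0
7. Box (p2 or p1), 1
8. p2 or p1, 0
9. p2 or p1, 1
10. p1, 0
11. p1, 1
12. not (p2 or p1), 2
13. not p2, 2
14. not p1, 2
15. p2 or p1, 2
16. p1, 2
Accessibility: 0R0, 0R1, 0R2, 1R0, 1R1, 1R2, 2R0, 2R1, 2R2
Branch closes: p1 and not p1 both at 2.
Every branch closes (one shown): valid in S5.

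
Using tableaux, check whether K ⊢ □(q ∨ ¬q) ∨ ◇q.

Tableau for the negation ¬(□(q ∨ ¬q) ∨ ◇q):
1. ¬(□(q ∨ ¬q) ∨ ◇q), w0
2. ¬□(q ∨ ¬q), w0
3. ¬◇q, w0
4. ¬(q ∨ ¬q), w1
5. ¬q, w1
6. q, w1
Accessibility: w0Rw1
Branch closes: q and ¬q both at w1.
Every branch of the negation's tableau closes; the branch above is one of them.

Valid in K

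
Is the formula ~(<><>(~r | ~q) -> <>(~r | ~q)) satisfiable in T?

1. ~(<><>(~r | ~q) -> <>(~r | ~q)), 0
2. <><>(~r | ~q), 0
3. ~<>(~r | ~q), 0
4. ~(~r | ~q), 0
5. r, 0
6. q, 0
7. <>(~r | ~q), 1
8. ~(~r | ~q), 1
9. r, 1
10. q, 1
11. ~r | ~q, 2
12. ~q, 2
Accessibility: 0R0, 0R1, 1R1, 1R2, 2R2

Satisfiable (open branch found)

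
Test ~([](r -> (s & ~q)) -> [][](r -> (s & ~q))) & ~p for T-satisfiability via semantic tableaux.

1. ~([](r -> (s & ~q)) -> [][](r -> (s & ~q))) & ~p, w0
2. ~([](r -> (s & ~q)) -> [][](r -> (s & ~q))), w0   [&-rule on 1]
3. ~p, w0   [&-rule on 1]
4. [](r -> (s & ~q)), w0   [~->-rule on 2]
5. ~[][](r -> (s & ~q)), w0   [~->-rule on 2]
6. r -> (s & ~q), w0   [[]-rule on 4 via w0Rw0]
7. s & ~q, w0   [->-rule on 6 (branches; this branch)]
8. s, w0   [&-rule on 7]
9. ~q, w0   [&-rule on 7]
10. ~[](r -> (s & ~q)), w1   [~[]-rule on 5: fresh world w1, w0Rw1]
11. r -> (s & ~q), w1   [[]-rule on 4 via w0Rw1]
12. s & ~q, w1   [->-rule on 11 (branches; this branch)]
13. s, w1   [&-rule on 12]
14. ~q, w1   [&-rule on 12]
15. ~(r -> (s & ~q)), w2   [~[]-rule on 10: fresh world w2, w1Rw2]
16. r, w2   [~->-rule on 15]
17. ~(s & ~q), w2   [~->-rule on 15]
18. q, w2   [~&-rule on 17 (branches; this branch)]
Accessibility: w0Rw0, w0Rw1, w1Rw1, w1Rw2, w2Rw2

Yes, satisfiable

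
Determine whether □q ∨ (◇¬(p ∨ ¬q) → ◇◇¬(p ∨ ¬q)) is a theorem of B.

Yes, valid

Tableau for the negation ¬(□q ∨ (◇¬(p ∨ ¬q) → ◇◇¬(p ∨ ¬q))):
1. ¬(□q ∨ (◇¬(p ∨ ¬q) → ◇◇¬(p ∨ ¬q))), w0
2. ¬□q, w0
3. ¬(◇¬(p ∨ ¬q) → ◇◇¬(p ∨ ¬q)), w0
4. ◇¬(p ∨ ¬q), w0
5. ¬◇◇¬(p ∨ ¬q), w0
6. ¬◇¬(p ∨ ¬q), w0
7. p ∨ ¬q, w0
8. ¬q, w0
9. ¬q, w1
10. ¬◇¬(p ∨ ¬q), w1
11. p ∨ ¬q, w1
12. ¬(p ∨ ¬q), w2
13. ¬p, w2
14. q, w2
15. ¬◇¬(p ∨ ¬q), w2
16. p ∨ ¬q, w2
17. ¬q, w2
Accessibility: w0Rw0, w0Rw1, w0Rw2, w1Rw0, w1Rw1, w2Rw0, w2Rw2
Branch closes: q and ¬q both at w2.
Every branch of the negation's tableau closes; the branch above is one of them.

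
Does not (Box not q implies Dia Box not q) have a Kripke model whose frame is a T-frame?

Unsatisfiable (every branch closes)

1. not (Box not q implies Dia Box not q), u
2. Box not q, u
3. not Dia Box not q, u
4. not q, u
5. not Box not q, u
6. q, v
7. not q, v
Accessibility: uRu, uRv, vRv
Branch closes: q and not q both at v.
All branches of the tableau close; one closing branch shown above.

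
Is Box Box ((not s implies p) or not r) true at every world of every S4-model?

Tableau for the negation not Box Box ((not s implies p) or not r):
1. not Box Box ((not s implies p) or not r), w0
2. not Box ((not s implies p) or not r), w1   [neg-Box-rule on 1: fresh world w1, w0Rw1]
3. not ((not s implies p) or not r), w2   [neg-Box-rule on 2: fresh world w2, w1Rw2]
4. not (not s implies p), w2   [neg-or-rule on 3]
5. r, w2   [neg-or-rule on 3]
6. not s, w2   [neg-implies-rule on 4]
7. not p, w2   [neg-implies-rule on 4]
Accessibility: w0Rw0, w0Rw1, w0Rw2, w1Rw1, w1Rw2, w2Rw2
The negation has an open branch (countermodel exists).

Not valid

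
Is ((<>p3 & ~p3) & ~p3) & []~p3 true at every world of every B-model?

Tableau for the negation ~(((<>p3 & ~p3) & ~p3) & []~p3):
1. ~(((<>p3 & ~p3) & ~p3) & []~p3), w0
2. ~[]~p3, w0   [~&-rule on 1 (branches; this branch)]
3. p3, w1   [~[]-rule on 2: fresh world w1, w0Rw1]
Accessibility: w0Rw0, w0Rw1, w1Rw0, w1Rw1
The negation has an open branch (countermodel exists).

Not valid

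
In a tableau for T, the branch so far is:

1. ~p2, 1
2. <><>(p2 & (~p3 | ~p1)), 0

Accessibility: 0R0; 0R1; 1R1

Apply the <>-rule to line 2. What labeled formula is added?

a fresh world 2 with 0R2, and <>(p2 & (~p3 | ~p1)) at 2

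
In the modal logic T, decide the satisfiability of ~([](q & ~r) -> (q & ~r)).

1. ~([](q & ~r) -> (q & ~r)), u
2. [](q & ~r), u
3. ~(q & ~r), u
4. q & ~r, u
5. q, u
6. ~r, u
7. r, u
Accessibility: uRu
Branch closes: r and ~r both at u.
All branches of the tableau close; one closing branch shown above.

Unsatisfiable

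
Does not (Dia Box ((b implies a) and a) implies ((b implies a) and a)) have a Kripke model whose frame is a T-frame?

Satisfiable (open branch found)

1. not (Dia Box ((b implies a) and a) implies ((b implies a) and a)), 0
2. Dia Box ((b implies a) and a), 0
3. not ((b implies a) and a), 0
4. not a, 0
5. Box ((b implies a) and a), 1
6. (b implies a) and a, 1
7. b implies a, 1
8. a, 1
Accessibility: 0R0, 0R1, 1R1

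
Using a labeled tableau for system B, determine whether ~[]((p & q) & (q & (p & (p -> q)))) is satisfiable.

Yes, satisfiable

1. ~[]((p & q) & (q & (p & (p -> q)))), w0
2. ~((p & q) & (q & (p & (p -> q)))), w1   [~[]-rule on 1: fresh world w1, w0Rw1]
3. ~(q & (p & (p -> q))), w1   [~&-rule on 2 (branches; this branch)]
4. ~(p & (p -> q)), w1   [~&-rule on 3 (branches; this branch)]
5. ~(p -> q), w1   [~&-rule on 4 (branches; this branch)]
6. p, w1   [~->-rule on 5]
7. ~q, w1   [~->-rule on 5]
Accessibility: w0Rw0, w0Rw1, w1Rw0, w1Rw1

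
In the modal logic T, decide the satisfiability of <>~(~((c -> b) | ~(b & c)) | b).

Satisfiable

1. <>~(~((c -> b) | ~(b & c)) | b), u
2. ~(~((c -> b) | ~(b & c)) | b), v
3. (c -> b) | ~(b & c), v
4. ~b, v
5. ~(b & c), v
6. ~c, v
Accessibility: uRu, uRv, vRv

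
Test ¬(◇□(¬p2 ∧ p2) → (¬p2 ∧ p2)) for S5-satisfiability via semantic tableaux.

No, unsatisfiable

1. ¬(◇□(¬p2 ∧ p2) → (¬p2 ∧ p2)), w0
2. ◇□(¬p2 ∧ p2), w0
3. ¬(¬p2 ∧ p2), w0
4. ¬p2, w0
5. □(¬p2 ∧ p2), w1
6. ¬p2 ∧ p2, w0
7. p2, w0
Accessibility: w0Rw0, w0Rw1, w1Rw0, w1Rw1
Branch closes: p2 and ¬p2 both at w0.
(One branch shown.) All branches close.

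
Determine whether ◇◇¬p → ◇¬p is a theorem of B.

Tableau for the negation ¬(◇◇¬p → ◇¬p):
1. ¬(◇◇¬p → ◇¬p), u
2. ◇◇¬p, u
3. ¬◇¬p, u
4. p, u
5. ◇¬p, v
6. p, v
7. ¬p, w
Accessibility: uRu, uRv, vRu, vRv, vRw, wRv, wRw
The negation has an open branch (countermodel exists).

Invalid (countermodel exists)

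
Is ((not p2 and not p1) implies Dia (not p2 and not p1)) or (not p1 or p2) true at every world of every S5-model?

Valid in S5

Tableau for the negation not (((not p2 and not p1) implies Dia (not p2 and not p1)) or (not p1 or p2)):
1. not (((not p2 and not p1) implies Dia (not p2 and not p1)) or (not p1 or p2)), w0
2. not ((not p2 and not p1) implies Dia (not p2 and not p1)), w0   [neg-or-rule on 1]
3. not (not p1 or p2), w0   [neg-or-rule on 1]
4. not p2 and not p1, w0   [neg-implies-rule on 2]
5. not Dia (not p2 and not p1), w0   [neg-implies-rule on 2]
6. p1, w0   [neg-or-rule on 3]
7. not p2, w0   [neg-or-rule on 3]
8. not p1, w0   [and-rule on 4]
Accessibility: w0Rw0
Branch closes: p1 and not p1 both at w0.
Every branch of the negation's tableau closes; the branch above is one of them.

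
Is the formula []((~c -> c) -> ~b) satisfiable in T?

1. []((~c -> c) -> ~b), u
2. (~c -> c) -> ~b, u   [[]-rule on 1 via uRu]
3. ~b, u   [->-rule on 2 (branches; this branch)]
Accessibility: uRu

Yes, satisfiable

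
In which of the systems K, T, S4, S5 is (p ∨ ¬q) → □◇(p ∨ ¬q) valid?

S5-tableau for the negation ¬((p ∨ ¬q) → □◇(p ∨ ¬q)):
1. ¬((p ∨ ¬q) → □◇(p ∨ ¬q)), u
2. p ∨ ¬q, u   [¬→-rule on 1]
3. ¬□◇(p ∨ ¬q), u   [¬→-rule on 1]
4. ¬q, u   [∨-rule on 2 (branches; this branch)]
5. ¬◇(p ∨ ¬q), v   [¬□-rule on 3: fresh world v, uRv]
6. ¬(p ∨ ¬q), u   [¬◇-rule on 5 via vRu]
7. ¬p, u   [¬∨-rule on 6]
8. q, u   [¬∨-rule on 6]
Accessibility: uRu, uRv, vRu, vRv
Branch closes: q and ¬q both at u.
Every branch closes (one shown): valid in S5.
S4-tableau for the negation ¬((p ∨ ¬q) → □◇(p ∨ ¬q)):
1. ¬((p ∨ ¬q) → □◇(p ∨ ¬q)), u
2. p ∨ ¬q, u   [¬→-rule on 1]
3. ¬□◇(p ∨ ¬q), u   [¬→-rule on 1]
4. ¬q, u   [∨-rule on 2 (branches; this branch)]
5. ¬◇(p ∨ ¬q), v   [¬□-rule on 3: fresh world v, uRv]
6. ¬(p ∨ ¬q), v   [¬◇-rule on 5 via vRv]
7. ¬p, v   [¬∨-rule on 6]
8. q, v   [¬∨-rule on 6]
Accessibility: uRu, uRv, vRv
Complete open branch: countermodel on an S4-frame, so not valid in S4, nor in K, T (the same frame is also a K-frame and a T-frame).

S5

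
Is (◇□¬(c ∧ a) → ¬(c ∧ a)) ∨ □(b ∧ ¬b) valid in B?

Valid

Tableau for the negation ¬((◇□¬(c ∧ a) → ¬(c ∧ a)) ∨ □(b ∧ ¬b)):
1. ¬((◇□¬(c ∧ a) → ¬(c ∧ a)) ∨ □(b ∧ ¬b)), u
2. ¬(◇□¬(c ∧ a) → ¬(c ∧ a)), u
3. ¬□(b ∧ ¬b), u
4. ◇□¬(c ∧ a), u
5. c ∧ a, u
6. c, u
7. a, u
8. ¬(b ∧ ¬b), v
9. b, v
10. □¬(c ∧ a), w
11. ¬(c ∧ a), u
12. ¬(c ∧ a), w
13. ¬a, u
Accessibility: uRu, uRv, uRw, vRu, vRv, wRu, wRw
Branch closes: a and ¬a both at u.
All branches of the negation close; one closing branch shown above.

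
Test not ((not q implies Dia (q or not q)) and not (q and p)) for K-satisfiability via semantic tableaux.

1. not ((not q implies Dia (q or not q)) and not (q and p)), w0
2. q and p, w0
3. q, w0
4. p, w0

Yes, satisfiable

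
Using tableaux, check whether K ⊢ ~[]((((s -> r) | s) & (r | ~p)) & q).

Tableau for the negation []((((s -> r) | s) & (r | ~p)) & q):
1. []((((s -> r) | s) & (r | ~p)) & q), 0
The negation has an open branch (countermodel exists).

Invalid (countermodel exists)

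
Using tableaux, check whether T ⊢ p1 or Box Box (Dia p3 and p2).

Tableau for the negation not (p1 or Box Box (Dia p3 and p2)):
1. not (p1 or Box Box (Dia p3 and p2)), u
2. not p1, u
3. not Box Box (Dia p3 and p2), u
4. not Box (Dia p3 and p2), v
5. not (Dia p3 and p2), w
6. not p2, w
Accessibility: uRu, uRv, vRv, vRw, wRw
The negation has an open branch (countermodel exists).

Not valid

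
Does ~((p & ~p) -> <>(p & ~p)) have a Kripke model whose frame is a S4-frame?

1. ~((p & ~p) -> <>(p & ~p)), 0
2. p & ~p, 0
3. ~<>(p & ~p), 0
4. p, 0
5. ~p, 0
Accessibility: 0R0
Branch closes: p and ~p both at 0.
Every branch closes; the branch above is one of them.

No, unsatisfiable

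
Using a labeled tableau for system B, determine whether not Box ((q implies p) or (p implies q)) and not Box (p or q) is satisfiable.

No, unsatisfiable

1. not Box ((q implies p) or (p implies q)) and not Box (p or q), w0
2. not Box ((q implies p) or (p implies q)), w0   [and-rule on 1]
3. not Box (p or q), w0   [and-rule on 1]
4. not ((q implies p) or (p implies q)), w1   [neg-Box-rule on 2: fresh world w1, w0Rw1]
5. not (q implies p), w1   [neg-or-rule on 4]
6. not (p implies q), w1   [neg-or-rule on 4]
7. q, w1   [neg-implies-rule on 5]
8. not p, w1   [neg-implies-rule on 5]
9. p, w1   [neg-implies-rule on 6]
10. not q, w1   [neg-implies-rule on 6]
Accessibility: w0Rw0, w0Rw1, w1Rw0, w1Rw1
Branch closes: p and not p both at w1.
All branches of the tableau close; one closing branch shown above.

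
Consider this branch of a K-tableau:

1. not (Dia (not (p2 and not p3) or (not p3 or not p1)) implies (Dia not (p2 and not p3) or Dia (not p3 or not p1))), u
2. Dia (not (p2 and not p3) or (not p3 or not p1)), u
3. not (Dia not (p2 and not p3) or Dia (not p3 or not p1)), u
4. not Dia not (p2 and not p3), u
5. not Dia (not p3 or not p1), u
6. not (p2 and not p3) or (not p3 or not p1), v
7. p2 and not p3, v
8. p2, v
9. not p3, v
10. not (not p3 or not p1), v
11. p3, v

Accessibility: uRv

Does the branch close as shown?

Yes, closed

Both p3 and not p3 appear at v.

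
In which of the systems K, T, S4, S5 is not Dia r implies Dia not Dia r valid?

K-tableau for the negation not (not Dia r implies Dia not Dia r):
1. not (not Dia r implies Dia not Dia r), 0
2. not Dia r, 0
3. not Dia not Dia r, 0
Complete open branch: countermodel on a K-frame, so not valid in K.
T-tableau for the negation not (not Dia r implies Dia not Dia r):
1. not (not Dia r implies Dia not Dia r), 0
2. not Dia r, 0
3. not Dia not Dia r, 0
4. not r, 0
5. Dia r, 0
6. r, 1
7. not r, 1
Accessibility: 0R0, 0R1, 1R1
Branch closes: r and not r both at 1.
Every branch closes (one shown): valid in T, hence also in S4, S5 (every theorem of T is a theorem of S4 and S5).

T, S4, S5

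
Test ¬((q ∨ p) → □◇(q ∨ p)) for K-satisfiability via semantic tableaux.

Satisfiable (open branch found)

1. ¬((q ∨ p) → □◇(q ∨ p)), w0
2. q ∨ p, w0
3. ¬□◇(q ∨ p), w0
4. p, w0
5. ¬◇(q ∨ p), w1
Accessibility: w0Rw1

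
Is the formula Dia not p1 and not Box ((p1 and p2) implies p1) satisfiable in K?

No, unsatisfiable

1. Dia not p1 and not Box ((p1 and p2) implies p1), u
2. Dia not p1, u
3. not Box ((p1 and p2) implies p1), u
4. not p1, v
5. not ((p1 and p2) implies p1), w
6. p1 and p2, w
7. not p1, w
8. p1, w
9. p2, w
Accessibility: uRv, uRw
Branch closes: p1 and not p1 both at w.
Every branch closes; the branch above is one of them.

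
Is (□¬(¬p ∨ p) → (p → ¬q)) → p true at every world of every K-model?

No, not valid

Tableau for the negation ¬((□¬(¬p ∨ p) → (p → ¬q)) → p):
1. ¬((□¬(¬p ∨ p) → (p → ¬q)) → p), 0
2. □¬(¬p ∨ p) → (p → ¬q), 0
3. ¬p, 0
4. p → ¬q, 0
5. ¬q, 0
The negation has an open branch (countermodel exists).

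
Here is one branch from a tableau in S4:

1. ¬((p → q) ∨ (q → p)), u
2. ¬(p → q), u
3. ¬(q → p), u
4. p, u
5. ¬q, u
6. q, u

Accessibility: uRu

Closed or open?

Closed

Both q and ¬q appear at u.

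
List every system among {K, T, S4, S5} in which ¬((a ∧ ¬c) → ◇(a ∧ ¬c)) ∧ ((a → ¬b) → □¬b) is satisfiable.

K

K-tableau for the formula:
1. ¬((a ∧ ¬c) → ◇(a ∧ ¬c)) ∧ ((a → ¬b) → □¬b), u
2. ¬((a ∧ ¬c) → ◇(a ∧ ¬c)), u
3. (a → ¬b) → □¬b, u
4. a ∧ ¬c, u
5. ¬◇(a ∧ ¬c), u
6. a, u
7. ¬c, u
8. □¬b, u
Complete open branch: satisfiable in K.
T-tableau for the formula:
1. ¬((a ∧ ¬c) → ◇(a ∧ ¬c)) ∧ ((a → ¬b) → □¬b), u
2. ¬((a ∧ ¬c) → ◇(a ∧ ¬c)), u
3. (a → ¬b) → □¬b, u
4. a ∧ ¬c, u
5. ¬◇(a ∧ ¬c), u
6. a, u
7. ¬c, u
8. ¬(a ∧ ¬c), u
9. □¬b, u
10. ¬b, u
11. c, u
Accessibility: uRu
Branch closes: c and ¬c both at u.
Every branch closes (one shown): unsatisfiable in T, hence also in S4, S5 (every S4/S5-frame is a T-frame).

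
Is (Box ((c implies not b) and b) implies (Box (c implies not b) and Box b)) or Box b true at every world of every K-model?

Yes, valid

Tableau for the negation not ((Box ((c implies not b) and b) implies (Box (c implies not b) and Box b)) or Box b):
1. not ((Box ((c implies not b) and b) implies (Box (c implies not b) and Box b)) or Box b), w0
2. not (Box ((c implies not b) and b) implies (Box (c implies not b) and Box b)), w0   [neg-or-rule on 1]
3. not Box b, w0   [neg-or-rule on 1]
4. Box ((c implies not b) and b), w0   [neg-implies-rule on 2]
5. not (Box (c implies not b) and Box b), w0   [neg-implies-rule on 2]
6. not b, w1   [neg-Box-rule on 3: fresh world w1, w0Rw1]
7. (c implies not b) and b, w1   [Box-rule on 4 via w0Rw1]
8. c implies not b, w1   [and-rule on 7]
9. b, w1   [and-rule on 7]
Accessibility: w0Rw1
Branch closes: b and not b both at w1.
Every branch of the negation's tableau closes; the branch above is one of them.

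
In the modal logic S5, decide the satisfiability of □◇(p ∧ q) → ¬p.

Satisfiable

1. □◇(p ∧ q) → ¬p, w0
2. ¬p, w0
Accessibility: w0Rw0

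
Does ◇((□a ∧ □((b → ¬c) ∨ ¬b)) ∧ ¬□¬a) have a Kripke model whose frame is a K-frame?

Yes, satisfiable

1. ◇((□a ∧ □((b → ¬c) ∨ ¬b)) ∧ ¬□¬a), w0
2. (□a ∧ □((b → ¬c) ∨ ¬b)) ∧ ¬□¬a, w1   [◇-rule on 1: fresh world w1, w0Rw1]
3. □a ∧ □((b → ¬c) ∨ ¬b), w1   [∧-rule on 2]
4. ¬□¬a, w1   [∧-rule on 2]
5. □a, w1   [∧-rule on 3]
6. □((b → ¬c) ∨ ¬b), w1   [∧-rule on 3]
7. a, w2   [¬□-rule on 4: fresh world w2, w1Rw2]
8. (b → ¬c) ∨ ¬b, w2   [□-rule on 6 via w1Rw2]
9. ¬b, w2   [∨-rule on 8 (branches; this branch)]
Accessibility: w0Rw1, w1Rw2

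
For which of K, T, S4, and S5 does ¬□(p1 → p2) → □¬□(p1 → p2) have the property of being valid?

S5

S5-tableau for the negation ¬(¬□(p1 → p2) → □¬□(p1 → p2)):
1. ¬(¬□(p1 → p2) → □¬□(p1 → p2)), w0
2. ¬□(p1 → p2), w0
3. ¬□¬□(p1 → p2), w0
4. ¬(p1 → p2), w1
5. p1, w1
6. ¬p2, w1
7. □(p1 → p2), w2
8. p1 → p2, w0
9. p1 → p2, w1
10. p1 → p2, w2
11. p2, w0
12. p2, w1
Accessibility: w0Rw0, w0Rw1, w0Rw2, w1Rw0, w1Rw1, w1Rw2, w2Rw0, w2Rw1, w2Rw2
Branch closes: p2 and ¬p2 both at w1.
Every branch closes (one shown): valid in S5.
S4-tableau for the negation ¬(¬□(p1 → p2) → □¬□(p1 → p2)):
1. ¬(¬□(p1 → p2) → □¬□(p1 → p2)), w0
2. ¬□(p1 → p2), w0
3. ¬□¬□(p1 → p2), w0
4. ¬(p1 → p2), w1
5. p1, w1
6. ¬p2, w1
7. □(p1 → p2), w2
8. p1 → p2, w2
9. p2, w2
Accessibility: w0Rw0, w0Rw1, w0Rw2, w1Rw1, w2Rw2
Complete open branch: countermodel on an S4-frame, so not valid in S4, nor in K, T (the same frame is also a K-frame and a T-frame).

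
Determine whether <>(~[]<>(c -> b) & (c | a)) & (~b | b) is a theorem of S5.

No, not valid

Tableau for the negation ~(<>(~[]<>(c -> b) & (c | a)) & (~b | b)):
1. ~(<>(~[]<>(c -> b) & (c | a)) & (~b | b)), u
2. ~<>(~[]<>(c -> b) & (c | a)), u   [~&-rule on 1 (branches; this branch)]
3. ~(~[]<>(c -> b) & (c | a)), u   [~<>-rule on 2 via uRu]
4. ~(c | a), u   [~&-rule on 3 (branches; this branch)]
5. ~c, u   [~|-rule on 4]
6. ~a, u   [~|-rule on 4]
Accessibility: uRu
The negation has an open branch (countermodel exists).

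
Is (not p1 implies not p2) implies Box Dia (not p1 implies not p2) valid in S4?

Tableau for the negation not ((not p1 implies not p2) implies Box Dia (not p1 implies not p2)):
1. not ((not p1 implies not p2) implies Box Dia (not p1 implies not p2)), w0
2. not p1 implies not p2, w0
3. not Box Dia (not p1 implies not p2), w0
4. not p2, w0
5. not Dia (not p1 implies not p2), w1
6. not (not p1 implies not p2), w1
7. not p1, w1
8. p2, w1
Accessibility: w0Rw0, w0Rw1, w1Rw1
The negation has an open branch (countermodel exists).

Not valid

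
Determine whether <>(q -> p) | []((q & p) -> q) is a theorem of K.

Tableau for the negation ~(<>(q -> p) | []((q & p) -> q)):
1. ~(<>(q -> p) | []((q & p) -> q)), w0
2. ~<>(q -> p), w0
3. ~[]((q & p) -> q), w0
4. ~((q & p) -> q), w1
5. q & p, w1
6. ~q, w1
7. q, w1
8. p, w1
Accessibility: w0Rw1
Branch closes: q and ~q both at w1.
Every branch of the negation's tableau closes; the branch above is one of them.

Valid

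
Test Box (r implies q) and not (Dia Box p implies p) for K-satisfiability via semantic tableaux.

1. Box (r implies q) and not (Dia Box p implies p), u
2. Box (r implies q), u
3. not (Dia Box p implies p), u
4. Dia Box p, u
5. not p, u
6. Box p, v
7. r implies q, v
8. q, v
Accessibility: uRv

Satisfiable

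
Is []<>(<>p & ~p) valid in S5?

Tableau for the negation ~[]<>(<>p & ~p):
1. ~[]<>(<>p & ~p), w0
2. ~<>(<>p & ~p), w1
3. ~(<>p & ~p), w0
4. ~(<>p & ~p), w1
5. p, w0
6. p, w1
Accessibility: w0Rw0, w0Rw1, w1Rw0, w1Rw1
The negation has an open branch (countermodel exists).

Not valid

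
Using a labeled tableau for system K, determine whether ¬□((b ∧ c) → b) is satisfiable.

1. ¬□((b ∧ c) → b), u
2. ¬((b ∧ c) → b), v
3. b ∧ c, v
4. ¬b, v
5. b, v
6. c, v
Accessibility: uRv
Branch closes: b and ¬b both at v.
Every branch closes; the branch above is one of them.

No, unsatisfiable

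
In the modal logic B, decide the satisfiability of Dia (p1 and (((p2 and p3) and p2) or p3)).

Satisfiable (open branch found)

1. Dia (p1 and (((p2 and p3) and p2) or p3)), w0
2. p1 and (((p2 and p3) and p2) or p3), w1
3. p1, w1
4. ((p2 and p3) and p2) or p3, w1
5. p3, w1
Accessibility: w0Rw0, w0Rw1, w1Rw0, w1Rw1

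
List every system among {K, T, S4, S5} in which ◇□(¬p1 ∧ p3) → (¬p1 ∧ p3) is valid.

S5

S4-tableau for the negation ¬(◇□(¬p1 ∧ p3) → (¬p1 ∧ p3)):
1. ¬(◇□(¬p1 ∧ p3) → (¬p1 ∧ p3)), u
2. ◇□(¬p1 ∧ p3), u   [¬→-rule on 1]
3. ¬(¬p1 ∧ p3), u   [¬→-rule on 1]
4. ¬p3, u   [¬∧-rule on 3 (branches; this branch)]
5. □(¬p1 ∧ p3), v   [◇-rule on 2: fresh world v, uRv]
6. ¬p1 ∧ p3, v   [□-rule on 5 via vRv]
7. ¬p1, v   [∧-rule on 6]
8. p3, v   [∧-rule on 6]
Accessibility: uRu, uRv, vRv
Complete open branch: countermodel on an S4-frame, so not valid in S4, nor in K, T (the same frame is also a K-frame and a T-frame).
S5-tableau for the negation ¬(◇□(¬p1 ∧ p3) → (¬p1 ∧ p3)):
1. ¬(◇□(¬p1 ∧ p3) → (¬p1 ∧ p3)), u
2. ◇□(¬p1 ∧ p3), u   [¬→-rule on 1]
3. ¬(¬p1 ∧ p3), u   [¬→-rule on 1]
4. ¬p3, u   [¬∧-rule on 3 (branches; this branch)]
5. □(¬p1 ∧ p3), v   [◇-rule on 2: fresh world v, uRv]
6. ¬p1 ∧ p3, u   [□-rule on 5 via vRu]
7. ¬p1, u   [∧-rule on 6]
8. p3, u   [∧-rule on 6]
Accessibility: uRu, uRv, vRu, vRv
Branch closes: p3 and ¬p3 both at u.
Every branch closes (one shown): valid in S5.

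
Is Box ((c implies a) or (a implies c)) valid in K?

Tableau for the negation not Box ((c implies a) or (a implies c)):
1. not Box ((c implies a) or (a implies c)), w0
2. not ((c implies a) or (a implies c)), w1
3. not (c implies a), w1
4. not (a implies c), w1
5. c, w1
6. not a, w1
7. a, w1
8. not c, w1
Accessibility: w0Rw1
Branch closes: a and not a both at w1.
Every branch of the negation's tableau closes; the branch above is one of them.

Yes, valid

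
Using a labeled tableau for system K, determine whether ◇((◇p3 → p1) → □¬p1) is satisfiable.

Satisfiable (open branch found)

1. ◇((◇p3 → p1) → □¬p1), 0
2. (◇p3 → p1) → □¬p1, 1   [◇-rule on 1: fresh world 1, 0R1]
3. □¬p1, 1   [→-rule on 2 (branches; this branch)]
Accessibility: 0R1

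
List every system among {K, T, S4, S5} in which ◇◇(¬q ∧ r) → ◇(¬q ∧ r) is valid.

S4-tableau for the negation ¬(◇◇(¬q ∧ r) → ◇(¬q ∧ r)):
1. ¬(◇◇(¬q ∧ r) → ◇(¬q ∧ r)), w0
2. ◇◇(¬q ∧ r), w0
3. ¬◇(¬q ∧ r), w0
4. ¬(¬q ∧ r), w0
5. ¬r, w0
6. ◇(¬q ∧ r), w1
7. ¬(¬q ∧ r), w1
8. ¬r, w1
9. ¬q ∧ r, w2
10. ¬q, w2
11. r, w2
12. ¬(¬q ∧ r), w2
13. ¬r, w2
Accessibility: w0Rw0, w0Rw1, w0Rw2, w1Rw1, w1Rw2, w2Rw2
Branch closes: r and ¬r both at w2.
Every branch closes (one shown): valid in S4, hence also in S5 (every theorem of S4 is a theorem of S5).
T-tableau for the negation ¬(◇◇(¬q ∧ r) → ◇(¬q ∧ r)):
1. ¬(◇◇(¬q ∧ r) → ◇(¬q ∧ r)), w0
2. ◇◇(¬q ∧ r), w0
3. ¬◇(¬q ∧ r), w0
4. ¬(¬q ∧ r), w0
5. ¬r, w0
6. ◇(¬q ∧ r), w1
7. ¬(¬q ∧ r), w1
8. ¬r, w1
9. ¬q ∧ r, w2
10. ¬q, w2
11. r, w2
Accessibility: w0Rw0, w0Rw1, w1Rw1, w1Rw2, w2Rw2
Complete open branch: countermodel on a T-frame, so not valid in T, nor in K (the same frame is also a K-frame).

S4, S5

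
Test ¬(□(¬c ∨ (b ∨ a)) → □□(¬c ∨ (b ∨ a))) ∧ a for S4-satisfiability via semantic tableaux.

No, unsatisfiable

1. ¬(□(¬c ∨ (b ∨ a)) → □□(¬c ∨ (b ∨ a))) ∧ a, w0
2. ¬(□(¬c ∨ (b ∨ a)) → □□(¬c ∨ (b ∨ a))), w0
3. a, w0
4. □(¬c ∨ (b ∨ a)), w0
5. ¬□□(¬c ∨ (b ∨ a)), w0
6. ¬c ∨ (b ∨ a), w0
7. b ∨ a, w0
8. ¬□(¬c ∨ (b ∨ a)), w1
9. ¬c ∨ (b ∨ a), w1
10. b ∨ a, w1
11. a, w1
12. ¬(¬c ∨ (b ∨ a)), w2
13. c, w2
14. ¬(b ∨ a), w2
15. ¬b, w2
16. ¬a, w2
17. ¬c ∨ (b ∨ a), w2
18. b ∨ a, w2
19. a, w2
Accessibility: w0Rw0, w0Rw1, w0Rw2, w1Rw1, w1Rw2, w2Rw2
Branch closes: a and ¬a both at w2.
(One branch shown.) All branches close.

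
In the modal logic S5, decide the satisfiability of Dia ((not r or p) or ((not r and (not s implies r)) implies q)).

Satisfiable (open branch found)

1. Dia ((not r or p) or ((not r and (not s implies r)) implies q)), u
2. (not r or p) or ((not r and (not s implies r)) implies q), v   [Dia-rule on 1: fresh world v, uRv]
3. (not r and (not s implies r)) implies q, v   [or-rule on 2 (branches; this branch)]
4. q, v   [implies-rule on 3 (branches; this branch)]
Accessibility: uRu, uRv, vRu, vRv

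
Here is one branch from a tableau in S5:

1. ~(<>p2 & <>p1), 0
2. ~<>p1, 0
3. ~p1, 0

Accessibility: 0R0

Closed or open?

Not closed

No world carries both an atom and its negation.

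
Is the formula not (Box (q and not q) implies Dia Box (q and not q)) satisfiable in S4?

1. not (Box (q and not q) implies Dia Box (q and not q)), w0
2. Box (q and not q), w0
3. not Dia Box (q and not q), w0
4. q and not q, w0
5. q, w0
6. not q, w0
Accessibility: w0Rw0
Branch closes: q and not q both at w0.
All branches of the tableau close; one closing branch shown above.

Unsatisfiable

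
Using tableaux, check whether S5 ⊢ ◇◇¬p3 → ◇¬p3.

Valid

Tableau for the negation ¬(◇◇¬p3 → ◇¬p3):
1. ¬(◇◇¬p3 → ◇¬p3), 0
2. ◇◇¬p3, 0
3. ¬◇¬p3, 0
4. p3, 0
5. ◇¬p3, 1
6. p3, 1
7. ¬p3, 2
8. p3, 2
Accessibility: 0R0, 0R1, 0R2, 1R0, 1R1, 1R2, 2R0, 2R1, 2R2
Branch closes: p3 and ¬p3 both at 2.
All branches of the negation close; one closing branch shown above.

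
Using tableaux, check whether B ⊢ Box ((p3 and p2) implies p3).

Valid in B

Tableau for the negation not Box ((p3 and p2) implies p3):
1. not Box ((p3 and p2) implies p3), w0
2. not ((p3 and p2) implies p3), w1
3. p3 and p2, w1
4. not p3, w1
5. p3, w1
6. p2, w1
Accessibility: w0Rw0, w0Rw1, w1Rw0, w1Rw1
Branch closes: p3 and not p3 both at w1.
All branches of the negation close; one closing branch shown above.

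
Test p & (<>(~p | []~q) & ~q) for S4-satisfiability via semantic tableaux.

1. p & (<>(~p | []~q) & ~q), 0
2. p, 0   [&-rule on 1]
3. <>(~p | []~q) & ~q, 0   [&-rule on 1]
4. <>(~p | []~q), 0   [&-rule on 3]
5. ~q, 0   [&-rule on 3]
6. ~p | []~q, 1   [<>-rule on 4: fresh world 1, 0R1]
7. []~q, 1   [|-rule on 6 (branches; this branch)]
8. ~q, 1   [[]-rule on 7 via 1R1]
Accessibility: 0R0, 0R1, 1R1

Satisfiable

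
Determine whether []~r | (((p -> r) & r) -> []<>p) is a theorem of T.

Tableau for the negation ~([]~r | (((p -> r) & r) -> []<>p)):
1. ~([]~r | (((p -> r) & r) -> []<>p)), w0
2. ~[]~r, w0
3. ~(((p -> r) & r) -> []<>p), w0
4. (p -> r) & r, w0
5. ~[]<>p, w0
6. p -> r, w0
7. r, w0
8. r, w1
9. ~<>p, w2
10. ~p, w2
Accessibility: w0Rw0, w0Rw1, w0Rw2, w1Rw1, w2Rw2
The negation has an open branch (countermodel exists).

Not valid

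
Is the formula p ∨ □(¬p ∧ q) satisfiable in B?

1. p ∨ □(¬p ∧ q), 0
2. □(¬p ∧ q), 0   [∨-rule on 1 (branches; this branch)]
3. ¬p ∧ q, 0   [□-rule on 2 via 0R0]
4. ¬p, 0   [∧-rule on 3]
5. q, 0   [∧-rule on 3]
Accessibility: 0R0

Yes, satisfiable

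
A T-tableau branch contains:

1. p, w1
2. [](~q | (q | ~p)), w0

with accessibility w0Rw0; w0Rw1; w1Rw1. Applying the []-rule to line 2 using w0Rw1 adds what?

~q | (q | ~p), w1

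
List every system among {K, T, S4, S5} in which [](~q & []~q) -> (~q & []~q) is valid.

T-tableau for the negation ~([](~q & []~q) -> (~q & []~q)):
1. ~([](~q & []~q) -> (~q & []~q)), w0
2. [](~q & []~q), w0
3. ~(~q & []~q), w0
4. ~q & []~q, w0
5. ~q, w0
6. []~q, w0
7. ~[]~q, w0
8. q, w1
9. ~q & []~q, w1
10. ~q, w1
11. []~q, w1
Accessibility: w0Rw0, w0Rw1, w1Rw1
Branch closes: q and ~q both at w1.
Every branch closes (one shown): valid in T, hence also in S4, S5 (every theorem of T is a theorem of S4 and S5).
K-tableau for the negation ~([](~q & []~q) -> (~q & []~q)):
1. ~([](~q & []~q) -> (~q & []~q)), w0
2. [](~q & []~q), w0
3. ~(~q & []~q), w0
4. q, w0
Complete open branch: countermodel on a K-frame, so not valid in K.

T, S4, S5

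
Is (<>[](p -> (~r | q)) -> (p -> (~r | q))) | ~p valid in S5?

Tableau for the negation ~((<>[](p -> (~r | q)) -> (p -> (~r | q))) | ~p):
1. ~((<>[](p -> (~r | q)) -> (p -> (~r | q))) | ~p), u
2. ~(<>[](p -> (~r | q)) -> (p -> (~r | q))), u
3. p, u
4. <>[](p -> (~r | q)), u
5. ~(p -> (~r | q)), u
6. ~(~r | q), u
7. r, u
8. ~q, u
9. [](p -> (~r | q)), v
10. p -> (~r | q), u
11. p -> (~r | q), v
12. ~r | q, u
13. ~r | q, v
14. q, u
Accessibility: uRu, uRv, vRu, vRv
Branch closes: q and ~q both at u.
Every branch of the negation's tableau closes; the branch above is one of them.

Valid in S5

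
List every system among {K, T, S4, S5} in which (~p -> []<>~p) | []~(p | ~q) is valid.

S5

S5-tableau for the negation ~((~p -> []<>~p) | []~(p | ~q)):
1. ~((~p -> []<>~p) | []~(p | ~q)), w0
2. ~(~p -> []<>~p), w0
3. ~[]~(p | ~q), w0
4. ~p, w0
5. ~[]<>~p, w0
6. p | ~q, w1
7. ~q, w1
8. ~<>~p, w2
9. p, w0
Accessibility: w0Rw0, w0Rw1, w0Rw2, w1Rw0, w1Rw1, w1Rw2, w2Rw0, w2Rw1, w2Rw2
Branch closes: p and ~p both at w0.
Every branch closes (one shown): valid in S5.
S4-tableau for the negation ~((~p -> []<>~p) | []~(p | ~q)):
1. ~((~p -> []<>~p) | []~(p | ~q)), w0
2. ~(~p -> []<>~p), w0
3. ~[]~(p | ~q), w0
4. ~p, w0
5. ~[]<>~p, w0
6. p | ~q, w1
7. ~q, w1
8. ~<>~p, w2
9. p, w2
Accessibility: w0Rw0, w0Rw1, w0Rw2, w1Rw1, w2Rw2
Complete open branch: countermodel on an S4-frame, so not valid in S4, nor in K, T (the same frame is also a K-frame and a T-frame).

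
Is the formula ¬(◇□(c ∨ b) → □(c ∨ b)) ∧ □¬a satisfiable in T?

Satisfiable

1. ¬(◇□(c ∨ b) → □(c ∨ b)) ∧ □¬a, 0
2. ¬(◇□(c ∨ b) → □(c ∨ b)), 0
3. □¬a, 0
4. ◇□(c ∨ b), 0
5. ¬□(c ∨ b), 0
6. ¬a, 0
7. □(c ∨ b), 1
8. ¬a, 1
9. c ∨ b, 1
10. b, 1
11. ¬(c ∨ b), 2
12. ¬c, 2
13. ¬b, 2
14. ¬a, 2
Accessibility: 0R0, 0R1, 0R2, 1R1, 2R2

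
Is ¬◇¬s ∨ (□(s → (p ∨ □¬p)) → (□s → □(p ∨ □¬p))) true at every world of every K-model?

Yes, valid

Tableau for the negation ¬(¬◇¬s ∨ (□(s → (p ∨ □¬p)) → (□s → □(p ∨ □¬p)))):
1. ¬(¬◇¬s ∨ (□(s → (p ∨ □¬p)) → (□s → □(p ∨ □¬p)))), u
2. ◇¬s, u
3. ¬(□(s → (p ∨ □¬p)) → (□s → □(p ∨ □¬p))), u
4. □(s → (p ∨ □¬p)), u
5. ¬(□s → □(p ∨ □¬p)), u
6. □s, u
7. ¬□(p ∨ □¬p), u
8. ¬s, v
9. s → (p ∨ □¬p), v
10. s, v
Accessibility: uRv
Branch closes: s and ¬s both at v.
Every branch of the negation's tableau closes; the branch above is one of them.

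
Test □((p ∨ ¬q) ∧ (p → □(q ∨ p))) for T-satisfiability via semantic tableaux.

Satisfiable

1. □((p ∨ ¬q) ∧ (p → □(q ∨ p))), w0
2. (p ∨ ¬q) ∧ (p → □(q ∨ p)), w0
3. p ∨ ¬q, w0
4. p → □(q ∨ p), w0
5. ¬q, w0
6. □(q ∨ p), w0
7. q ∨ p, w0
8. p, w0
Accessibility: w0Rw0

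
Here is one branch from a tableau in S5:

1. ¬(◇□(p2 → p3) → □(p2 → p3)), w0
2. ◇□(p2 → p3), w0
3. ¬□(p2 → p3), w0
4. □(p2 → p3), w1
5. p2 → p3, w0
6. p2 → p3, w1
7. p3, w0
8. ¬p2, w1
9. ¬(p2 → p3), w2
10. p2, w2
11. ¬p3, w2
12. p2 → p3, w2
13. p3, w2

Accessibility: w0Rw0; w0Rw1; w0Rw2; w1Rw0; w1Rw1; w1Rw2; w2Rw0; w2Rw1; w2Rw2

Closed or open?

Closed

Both p3 and ¬p3 appear at w2.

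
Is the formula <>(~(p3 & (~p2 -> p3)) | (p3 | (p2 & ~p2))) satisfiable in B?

1. <>(~(p3 & (~p2 -> p3)) | (p3 | (p2 & ~p2))), w0
2. ~(p3 & (~p2 -> p3)) | (p3 | (p2 & ~p2)), w1
3. p3 | (p2 & ~p2), w1
4. p3, w1
Accessibility: w0Rw0, w0Rw1, w1Rw0, w1Rw1

Yes, satisfiable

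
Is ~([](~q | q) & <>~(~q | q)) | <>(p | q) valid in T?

Tableau for the negation ~(~([](~q | q) & <>~(~q | q)) | <>(p | q)):
1. ~(~([](~q | q) & <>~(~q | q)) | <>(p | q)), u
2. [](~q | q) & <>~(~q | q), u
3. ~<>(p | q), u
4. [](~q | q), u
5. <>~(~q | q), u
6. ~(p | q), u
7. ~p, u
8. ~q, u
9. ~q | q, u
10. ~(~q | q), v
11. q, v
12. ~q, v
Accessibility: uRu, uRv, vRv
Branch closes: q and ~q both at v.
All branches of the negation close; one closing branch shown above.

Valid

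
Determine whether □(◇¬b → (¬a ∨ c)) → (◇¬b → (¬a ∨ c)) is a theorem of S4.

Yes, valid

Tableau for the negation ¬(□(◇¬b → (¬a ∨ c)) → (◇¬b → (¬a ∨ c))):
1. ¬(□(◇¬b → (¬a ∨ c)) → (◇¬b → (¬a ∨ c))), 0
2. □(◇¬b → (¬a ∨ c)), 0
3. ¬(◇¬b → (¬a ∨ c)), 0
4. ◇¬b, 0
5. ¬(¬a ∨ c), 0
6. a, 0
7. ¬c, 0
8. ◇¬b → (¬a ∨ c), 0
9. ¬◇¬b, 0
10. b, 0
11. ¬b, 1
12. ◇¬b → (¬a ∨ c), 1
13. b, 1
Accessibility: 0R0, 0R1, 1R1
Branch closes: b and ¬b both at 1.
All branches of the negation close; one closing branch shown above.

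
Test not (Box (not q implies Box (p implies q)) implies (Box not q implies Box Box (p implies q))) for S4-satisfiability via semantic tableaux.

Unsatisfiable (every branch closes)

1. not (Box (not q implies Box (p implies q)) implies (Box not q implies Box Box (p implies q))), w0
2. Box (not q implies Box (p implies q)), w0   [neg-implies-rule on 1]
3. not (Box not q implies Box Box (p implies q)), w0   [neg-implies-rule on 1]
4. Box not q, w0   [neg-implies-rule on 3]
5. not Box Box (p implies q), w0   [neg-implies-rule on 3]
6. not q implies Box (p implies q), w0   [Box-rule on 2 via w0Rw0]
7. not q, w0   [Box-rule on 4 via w0Rw0]
8. Box (p implies q), w0   [implies-rule on 6 (branches; this branch)]
9. p implies q, w0   [Box-rule on 8 via w0Rw0]
10. not p, w0   [implies-rule on 9 (branches; this branch)]
11. not Box (p implies q), w1   [neg-Box-rule on 5: fresh world w1, w0Rw1]
12. not q implies Box (p implies q), w1   [Box-rule on 2 via w0Rw1]
13. not q, w1   [Box-rule on 4 via w0Rw1]
14. p implies q, w1   [Box-rule on 8 via w0Rw1]
15. Box (p implies q), w1   [implies-rule on 12 (branches; this branch)]
16. not p, w1   [implies-rule on 14 (branches; this branch)]
17. not (p implies q), w2   [neg-Box-rule on 11: fresh world w2, w1Rw2]
18. p, w2   [neg-implies-rule on 17]
19. not q, w2   [neg-implies-rule on 17]
20. not q implies Box (p implies q), w2   [Box-rule on 2 via w0Rw2]
21. p implies q, w2   [Box-rule on 8 via w0Rw2]
22. Box (p implies q), w2   [implies-rule on 20 (branches; this branch)]
23. q, w2   [implies-rule on 21 (branches; this branch)]
Accessibility: w0Rw0, w0Rw1, w0Rw2, w1Rw1, w1Rw2, w2Rw2
Branch closes: q and not q both at w2.
Every branch closes; the branch above is one of them.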